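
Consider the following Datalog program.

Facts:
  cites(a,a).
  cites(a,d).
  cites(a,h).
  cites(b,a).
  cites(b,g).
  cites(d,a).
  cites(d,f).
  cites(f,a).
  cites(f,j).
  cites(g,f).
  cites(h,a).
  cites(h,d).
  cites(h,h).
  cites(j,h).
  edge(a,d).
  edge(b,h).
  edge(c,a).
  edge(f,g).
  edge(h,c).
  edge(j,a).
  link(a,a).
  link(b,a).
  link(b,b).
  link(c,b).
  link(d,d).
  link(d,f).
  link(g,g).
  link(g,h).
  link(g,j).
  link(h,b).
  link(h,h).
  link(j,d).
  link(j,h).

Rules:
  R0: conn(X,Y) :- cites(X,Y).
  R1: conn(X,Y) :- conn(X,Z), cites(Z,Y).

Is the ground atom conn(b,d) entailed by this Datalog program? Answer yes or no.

round 1: derive conn(a,a) via R0 from cites(a,a)
round 1: derive conn(a,d) via R0 from cites(a,d)
round 1: derive conn(a,h) via R0 from cites(a,h)
round 1: derive conn(b,a) via R0 from cites(b,a)
round 1: derive conn(b,g) via R0 from cites(b,g)
round 1: derive conn(d,a) via R0 from cites(d,a)
round 1: derive conn(d,f) via R0 from cites(d,f)
round 1: derive conn(f,a) via R0 from cites(f,a)
round 1: derive conn(f,j) via R0 from cites(f,j)
round 1: derive conn(g,f) via R0 from cites(g,f)
round 1: derive conn(h,a) via R0 from cites(h,a)
round 1: derive conn(h,d) via R0 from cites(h,d)
round 1: derive conn(h,h) via R0 from cites(h,h)
round 1: derive conn(j,h) via R0 from cites(j,h)
round 2: derive conn(a,f) via R1 from conn(a,d), cites(d,f)
round 2: derive conn(b,d) via R1 from conn(b,a), cites(a,d)
round 2: derive conn(b,f) via R1 from conn(b,g), cites(g,f)
round 2: derive conn(b,h) via R1 from conn(b,a), cites(a,h)
round 2: derive conn(d,d) via R1 from conn(d,a), cites(a,d)
round 2: derive conn(d,h) via R1 from conn(d,a), cites(a,h)
round 2: derive conn(d,j) via R1 from conn(d,f), cites(f,j)
round 2: derive conn(f,d) via R1 from conn(f,a), cites(a,d)
round 2: derive conn(f,h) via R1 from conn(f,a), cites(a,h)
round 2: derive conn(g,a) via R1 from conn(g,f), cites(f,a)
round 2: derive conn(g,j) via R1 from conn(g,f), cites(f,j)
round 2: derive conn(h,f) via R1 from conn(h,d), cites(d,f)
round 2: derive conn(j,a) via R1 from conn(j,h), cites(h,a)
round 2: derive conn(j,d) via R1 from conn(j,h), cites(h,d)
round 3: derive conn(a,j) via R1 from conn(a,f), cites(f,j)
round 3: derive conn(b,j) via R1 from conn(b,f), cites(f,j)
round 3: derive conn(f,f) via R1 from conn(f,d), cites(d,f)
round 3: derive conn(g,d) via R1 from conn(g,a), cites(a,d)
round 3: derive conn(g,h) via R1 from conn(g,a), cites(a,h)
round 3: derive conn(h,j) via R1 from conn(h,f), cites(f,j)
round 3: derive conn(j,f) via R1 from conn(j,d), cites(d,f)
round 4: derive conn(j,j) via R1 from conn(j,f), cites(f,j)

yes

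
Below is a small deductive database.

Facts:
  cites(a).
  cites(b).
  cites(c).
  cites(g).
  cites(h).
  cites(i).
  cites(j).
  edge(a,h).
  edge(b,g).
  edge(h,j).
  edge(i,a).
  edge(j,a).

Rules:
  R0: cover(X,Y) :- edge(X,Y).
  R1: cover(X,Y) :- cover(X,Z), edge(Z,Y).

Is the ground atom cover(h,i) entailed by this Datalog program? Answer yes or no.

no

round 1: derive cover(a,h) via R0 from edge(a,h)
round 1: derive cover(b,g) via R0 from edge(b,g)
round 1: derive cover(h,j) via R0 from edge(h,j)
round 1: derive cover(i,a) via R0 from edge(i,a)
round 1: derive cover(j,a) via R0 from edge(j,a)
round 2: derive cover(a,j) via R1 from cover(a,h), edge(h,j)
round 2: derive cover(h,a) via R1 from cover(h,j), edge(j,a)
round 2: derive cover(i,h) via R1 from cover(i,a), edge(a,h)
round 2: derive cover(j,h) via R1 from cover(j,a), edge(a,h)
round 3: derive cover(a,a) via R1 from cover(a,j), edge(j,a)
round 3: derive cover(h,h) via R1 from cover(h,a), edge(a,h)
round 3: derive cover(i,j) via R1 from cover(i,h), edge(h,j)
round 3: derive cover(j,j) via R1 from cover(j,h), edge(h,j)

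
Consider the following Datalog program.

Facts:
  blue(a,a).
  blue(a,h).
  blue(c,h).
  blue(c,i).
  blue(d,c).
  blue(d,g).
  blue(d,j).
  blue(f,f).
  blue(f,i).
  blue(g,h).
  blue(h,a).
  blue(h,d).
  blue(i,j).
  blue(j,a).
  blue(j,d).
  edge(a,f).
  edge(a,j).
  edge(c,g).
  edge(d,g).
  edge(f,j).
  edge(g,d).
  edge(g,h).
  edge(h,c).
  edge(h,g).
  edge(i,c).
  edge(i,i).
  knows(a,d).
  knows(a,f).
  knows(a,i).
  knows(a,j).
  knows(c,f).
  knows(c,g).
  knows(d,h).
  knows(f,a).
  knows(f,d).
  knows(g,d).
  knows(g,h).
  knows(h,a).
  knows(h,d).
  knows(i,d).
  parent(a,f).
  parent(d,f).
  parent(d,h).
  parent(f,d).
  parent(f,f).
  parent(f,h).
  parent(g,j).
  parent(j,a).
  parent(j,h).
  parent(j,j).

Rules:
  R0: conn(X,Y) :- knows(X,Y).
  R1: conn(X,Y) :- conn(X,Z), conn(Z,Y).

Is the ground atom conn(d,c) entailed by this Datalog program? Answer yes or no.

no

round 1: derive conn(a,d) via R0 from knows(a,d)
round 1: derive conn(a,f) via R0 from knows(a,f)
round 1: derive conn(a,i) via R0 from knows(a,i)
round 1: derive conn(a,j) via R0 from knows(a,j)
round 1: derive conn(c,f) via R0 from knows(c,f)
round 1: derive conn(c,g) via R0 from knows(c,g)
round 1: derive conn(d,h) via R0 from knows(d,h)
round 1: derive conn(f,a) via R0 from knows(f,a)
round 1: derive conn(f,d) via R0 from knows(f,d)
round 1: derive conn(g,d) via R0 from knows(g,d)
round 1: derive conn(g,h) via R0 from knows(g,h)
round 1: derive conn(h,a) via R0 from knows(h,a)
round 1: derive conn(h,d) via R0 from knows(h,d)
round 1: derive conn(i,d) via R0 from knows(i,d)
round 2: derive conn(a,a) via R1 from conn(a,f), conn(f,a)
round 2: derive conn(a,h) via R1 from conn(a,d), conn(d,h)
round 2: derive conn(c,a) via R1 from conn(c,f), conn(f,a)
round 2: derive conn(c,d) via R1 from conn(c,f), conn(f,d)
round 2: derive conn(c,h) via R1 from conn(c,g), conn(g,h)
round 2: derive conn(d,a) via R1 from conn(d,h), conn(h,a)
round 2: derive conn(d,d) via R1 from conn(d,h), conn(h,d)
round 2: derive conn(f,f) via R1 from conn(f,a), conn(a,f)
round 2: derive conn(f,h) via R1 from conn(f,d), conn(d,h)
round 2: derive conn(f,i) via R1 from conn(f,a), conn(a,i)
round 2: derive conn(f,j) via R1 from conn(f,a), conn(a,j)
round 2: derive conn(g,a) via R1 from conn(g,h), conn(h,a)
round 2: derive conn(h,f) via R1 from conn(h,a), conn(a,f)
round 2: derive conn(h,h) via R1 from conn(h,d), conn(d,h)
round 2: derive conn(h,i) via R1 from conn(h,a), conn(a,i)
round 2: derive conn(h,j) via R1 from conn(h,a), conn(a,j)
round 2: derive conn(i,h) via R1 from conn(i,d), conn(d,h)
round 3: derive conn(c,i) via R1 from conn(c,a), conn(a,i)
round 3: derive conn(c,j) via R1 from conn(c,a), conn(a,j)
round 3: derive conn(d,f) via R1 from conn(d,a), conn(a,f)
round 3: derive conn(d,i) via R1 from conn(d,a), conn(a,i)
round 3: derive conn(d,j) via R1 from conn(d,a), conn(a,j)
round 3: derive conn(g,f) via R1 from conn(g,a), conn(a,f)
round 3: derive conn(g,i) via R1 from conn(g,a), conn(a,i)
round 3: derive conn(g,j) via R1 from conn(g,a), conn(a,j)
round 3: derive conn(i,a) via R1 from conn(i,d), conn(d,a)
round 3: derive conn(i,f) via R1 from conn(i,h), conn(h,f)
round 3: derive conn(i,i) via R1 from conn(i,h), conn(h,i)
round 3: derive conn(i,j) via R1 from conn(i,h), conn(h,j)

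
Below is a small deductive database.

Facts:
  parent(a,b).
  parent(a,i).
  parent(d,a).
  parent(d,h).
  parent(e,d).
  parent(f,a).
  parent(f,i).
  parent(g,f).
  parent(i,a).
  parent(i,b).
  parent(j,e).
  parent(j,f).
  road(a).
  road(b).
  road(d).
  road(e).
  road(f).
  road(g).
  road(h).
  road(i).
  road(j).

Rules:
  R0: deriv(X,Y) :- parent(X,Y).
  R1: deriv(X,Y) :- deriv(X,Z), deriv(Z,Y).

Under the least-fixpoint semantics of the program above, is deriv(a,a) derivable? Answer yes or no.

yes

round 1: derive deriv(a,b) via R0 from parent(a,b)
round 1: derive deriv(a,i) via R0 from parent(a,i)
round 1: derive deriv(d,a) via R0 from parent(d,a)
round 1: derive deriv(d,h) via R0 from parent(d,h)
round 1: derive deriv(e,d) via R0 from parent(e,d)
round 1: derive deriv(f,a) via R0 from parent(f,a)
round 1: derive deriv(f,i) via R0 from parent(f,i)
round 1: derive deriv(g,f) via R0 from parent(g,f)
round 1: derive deriv(i,a) via R0 from parent(i,a)
round 1: derive deriv(i,b) via R0 from parent(i,b)
round 1: derive deriv(j,e) via R0 from parent(j,e)
round 1: derive deriv(j,f) via R0 from parent(j,f)
round 2: derive deriv(a,a) via R1 from deriv(a,i), deriv(i,a)
round 2: derive deriv(d,b) via R1 from deriv(d,a), deriv(a,b)
round 2: derive deriv(d,i) via R1 from deriv(d,a), deriv(a,i)
round 2: derive deriv(e,a) via R1 from deriv(e,d), deriv(d,a)
round 2: derive deriv(e,h) via R1 from deriv(e,d), deriv(d,h)
round 2: derive deriv(f,b) via R1 from deriv(f,a), deriv(a,b)
round 2: derive deriv(g,a) via R1 from deriv(g,f), deriv(f,a)
round 2: derive deriv(g,i) via R1 from deriv(g,f), deriv(f,i)
round 2: derive deriv(i,i) via R1 from deriv(i,a), deriv(a,i)
round 2: derive deriv(j,a) via R1 from deriv(j,f), deriv(f,a)
round 2: derive deriv(j,d) via R1 from deriv(j,e), deriv(e,d)
round 2: derive deriv(j,i) via R1 from deriv(j,f), deriv(f,i)
round 3: derive deriv(e,b) via R1 from deriv(e,a), deriv(a,b)
round 3: derive deriv(e,i) via R1 from deriv(e,a), deriv(a,i)
round 3: derive deriv(g,b) via R1 from deriv(g,a), deriv(a,b)
round 3: derive deriv(j,b) via R1 from deriv(j,a), deriv(a,b)
round 3: derive deriv(j,h) via R1 from deriv(j,d), deriv(d,h)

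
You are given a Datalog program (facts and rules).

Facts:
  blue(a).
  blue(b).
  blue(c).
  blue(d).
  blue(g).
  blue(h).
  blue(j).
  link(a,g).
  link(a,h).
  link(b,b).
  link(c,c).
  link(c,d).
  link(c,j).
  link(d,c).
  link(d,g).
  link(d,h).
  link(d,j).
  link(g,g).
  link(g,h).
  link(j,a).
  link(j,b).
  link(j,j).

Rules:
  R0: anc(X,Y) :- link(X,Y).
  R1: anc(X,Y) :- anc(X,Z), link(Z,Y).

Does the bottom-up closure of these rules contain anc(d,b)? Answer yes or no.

round 1: derive anc(a,g) via R0 from link(a,g)
round 1: derive anc(a,h) via R0 from link(a,h)
round 1: derive anc(b,b) via R0 from link(b,b)
round 1: derive anc(c,c) via R0 from link(c,c)
round 1: derive anc(c,d) via R0 from link(c,d)
round 1: derive anc(c,j) via R0 from link(c,j)
round 1: derive anc(d,c) via R0 from link(d,c)
round 1: derive anc(d,g) via R0 from link(d,g)
round 1: derive anc(d,h) via R0 from link(d,h)
round 1: derive anc(d,j) via R0 from link(d,j)
round 1: derive anc(g,g) via R0 from link(g,g)
round 1: derive anc(g,h) via R0 from link(g,h)
round 1: derive anc(j,a) via R0 from link(j,a)
round 1: derive anc(j,b) via R0 from link(j,b)
round 1: derive anc(j,j) via R0 from link(j,j)
round 2: derive anc(c,a) via R1 from anc(c,j), link(j,a)
round 2: derive anc(c,b) via R1 from anc(c,j), link(j,b)
round 2: derive anc(c,g) via R1 from anc(c,d), link(d,g)
round 2: derive anc(c,h) via R1 from anc(c,d), link(d,h)
round 2: derive anc(d,a) via R1 from anc(d,j), link(j,a)
round 2: derive anc(d,b) via R1 from anc(d,j), link(j,b)
round 2: derive anc(d,d) via R1 from anc(d,c), link(c,d)
round 2: derive anc(j,g) via R1 from anc(j,a), link(a,g)
round 2: derive anc(j,h) via R1 from anc(j,a), link(a,h)

yes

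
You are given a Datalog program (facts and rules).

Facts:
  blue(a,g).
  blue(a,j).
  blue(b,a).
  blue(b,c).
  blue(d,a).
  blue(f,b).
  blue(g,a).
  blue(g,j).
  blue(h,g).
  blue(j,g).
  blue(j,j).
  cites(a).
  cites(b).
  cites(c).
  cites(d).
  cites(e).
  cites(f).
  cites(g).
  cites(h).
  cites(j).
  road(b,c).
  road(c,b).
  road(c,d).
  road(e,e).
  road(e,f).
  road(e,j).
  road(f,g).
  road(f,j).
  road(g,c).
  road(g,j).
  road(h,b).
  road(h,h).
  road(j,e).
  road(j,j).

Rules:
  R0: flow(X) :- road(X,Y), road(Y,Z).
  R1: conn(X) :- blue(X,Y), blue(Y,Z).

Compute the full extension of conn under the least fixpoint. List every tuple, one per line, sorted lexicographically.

round 1: derive conn(a) via R1 from blue(a,g), blue(g,a)
round 1: derive conn(b) via R1 from blue(b,a), blue(a,g)
round 1: derive conn(d) via R1 from blue(d,a), blue(a,g)
round 1: derive conn(f) via R1 from blue(f,b), blue(b,a)
round 1: derive conn(g) via R1 from blue(g,a), blue(a,g)
round 1: derive conn(h) via R1 from blue(h,g), blue(g,a)
round 1: derive conn(j) via R1 from blue(j,g), blue(g,a)

conn(a)
conn(b)
conn(d)
conn(f)
conn(g)
conn(h)
conn(j)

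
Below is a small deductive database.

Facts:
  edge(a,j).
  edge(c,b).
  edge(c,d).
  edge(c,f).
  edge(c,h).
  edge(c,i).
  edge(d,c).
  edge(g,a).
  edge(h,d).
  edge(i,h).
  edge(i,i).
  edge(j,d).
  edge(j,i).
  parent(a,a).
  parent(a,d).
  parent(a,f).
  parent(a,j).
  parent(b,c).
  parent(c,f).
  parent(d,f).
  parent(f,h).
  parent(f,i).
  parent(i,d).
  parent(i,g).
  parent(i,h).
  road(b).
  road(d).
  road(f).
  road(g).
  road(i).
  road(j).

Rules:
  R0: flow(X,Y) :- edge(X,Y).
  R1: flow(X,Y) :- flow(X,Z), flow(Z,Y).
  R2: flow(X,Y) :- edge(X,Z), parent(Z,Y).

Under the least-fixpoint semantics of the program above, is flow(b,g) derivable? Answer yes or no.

no

round 1: derive flow(a,j) via R0 from edge(a,j)
round 1: derive flow(c,b) via R0 from edge(c,b)
round 1: derive flow(c,d) via R0 from edge(c,d)
round 1: derive flow(c,f) via R0 from edge(c,f)
round 1: derive flow(c,h) via R0 from edge(c,h)
round 1: derive flow(c,i) via R0 from edge(c,i)
round 1: derive flow(d,c) via R0 from edge(d,c)
round 1: derive flow(g,a) via R0 from edge(g,a)
round 1: derive flow(h,d) via R0 from edge(h,d)
round 1: derive flow(i,h) via R0 from edge(i,h)
round 1: derive flow(i,i) via R0 from edge(i,i)
round 1: derive flow(j,d) via R0 from edge(j,d)
round 1: derive flow(j,i) via R0 from edge(j,i)
round 1: derive flow(c,c) via R2 from edge(c,b), parent(b,c)
round 1: derive flow(c,g) via R2 from edge(c,i), parent(i,g)
round 1: derive flow(d,f) via R2 from edge(d,c), parent(c,f)
round 1: derive flow(g,d) via R2 from edge(g,a), parent(a,d)
round 1: derive flow(g,f) via R2 from edge(g,a), parent(a,f)
round 1: derive flow(g,j) via R2 from edge(g,a), parent(a,j)
round 1: derive flow(h,f) via R2 from edge(h,d), parent(d,f)
round 1: derive flow(i,d) via R2 from edge(i,i), parent(i,d)
round 1: derive flow(i,g) via R2 from edge(i,i), parent(i,g)
round 1: derive flow(j,f) via R2 from edge(j,d), parent(d,f)
round 1: derive flow(j,g) via R2 from edge(j,i), parent(i,g)
round 1: derive flow(j,h) via R2 from edge(j,i), parent(i,h)
round 2: derive flow(a,d) via R1 from flow(a,j), flow(j,d)
round 2: derive flow(a,f) via R1 from flow(a,j), flow(j,f)
round 2: derive flow(a,g) via R1 from flow(a,j), flow(j,g)
round 2: derive flow(a,h) via R1 from flow(a,j), flow(j,h)
round 2: derive flow(a,i) via R1 from flow(a,j), flow(j,i)
round 2: derive flow(c,a) via R1 from flow(c,g), flow(g,a)
round 2: derive flow(c,j) via R1 from flow(c,g), flow(g,j)
round 2: derive flow(d,b) via R1 from flow(d,c), flow(c,b)
round 2: derive flow(d,d) via R1 from flow(d,c), flow(c,d)
round 2: derive flow(d,g) via R1 from flow(d,c), flow(c,g)
round 2: derive flow(d,h) via R1 from flow(d,c), flow(c,h)
round 2: derive flow(d,i) via R1 from flow(d,c), flow(c,i)
round 2: derive flow(g,c) via R1 from flow(g,d), flow(d,c)
round 2: derive flow(g,g) via R1 from flow(g,j), flow(j,g)
round 2: derive flow(g,h) via R1 from flow(g,j), flow(j,h)
round 2: derive flow(g,i) via R1 from flow(g,j), flow(j,i)
round 2: derive flow(h,c) via R1 from flow(h,d), flow(d,c)
round 2: derive flow(i,a) via R1 from flow(i,g), flow(g,a)
round 2: derive flow(i,c) via R1 from flow(i,d), flow(d,c)
round 2: derive flow(i,f) via R1 from flow(i,d), flow(d,f)
round 2: derive flow(i,j) via R1 from flow(i,g), flow(g,j)
round 2: derive flow(j,a) via R1 from flow(j,g), flow(g,a)
round 2: derive flow(j,c) via R1 from flow(j,d), flow(d,c)
round 2: derive flow(j,j) via R1 from flow(j,g), flow(g,j)
round 3: derive flow(a,a) via R1 from flow(a,g), flow(g,a)
round 3: derive flow(a,b) via R1 from flow(a,d), flow(d,b)
round 3: derive flow(a,c) via R1 from flow(a,d), flow(d,c)
round 3: derive flow(d,a) via R1 from flow(d,c), flow(c,a)
round 3: derive flow(d,j) via R1 from flow(d,c), flow(c,j)
round 3: derive flow(g,b) via R1 from flow(g,c), flow(c,b)
round 3: derive flow(h,a) via R1 from flow(h,c), flow(c,a)
round 3: derive flow(h,b) via R1 from flow(h,c), flow(c,b)
round 3: derive flow(h,g) via R1 from flow(h,c), flow(c,g)
round 3: derive flow(h,h) via R1 from flow(h,c), flow(c,h)
round 3: derive flow(h,i) via R1 from flow(h,c), flow(c,i)
round 3: derive flow(h,j) via R1 from flow(h,c), flow(c,j)
round 3: derive flow(i,b) via R1 from flow(i,c), flow(c,b)
round 3: derive flow(j,b) via R1 from flow(j,c), flow(c,b)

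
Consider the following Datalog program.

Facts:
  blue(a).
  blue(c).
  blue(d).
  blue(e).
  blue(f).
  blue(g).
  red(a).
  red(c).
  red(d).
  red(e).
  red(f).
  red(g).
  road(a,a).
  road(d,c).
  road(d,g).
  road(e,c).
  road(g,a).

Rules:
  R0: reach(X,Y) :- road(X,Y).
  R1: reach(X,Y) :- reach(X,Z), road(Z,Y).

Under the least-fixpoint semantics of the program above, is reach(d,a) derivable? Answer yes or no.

yes

round 1: derive reach(a,a) via R0 from road(a,a)
round 1: derive reach(d,c) via R0 from road(d,c)
round 1: derive reach(d,g) via R0 from road(d,g)
round 1: derive reach(e,c) via R0 from road(e,c)
round 1: derive reach(g,a) via R0 from road(g,a)
round 2: derive reach(d,a) via R1 from reach(d,g), road(g,a)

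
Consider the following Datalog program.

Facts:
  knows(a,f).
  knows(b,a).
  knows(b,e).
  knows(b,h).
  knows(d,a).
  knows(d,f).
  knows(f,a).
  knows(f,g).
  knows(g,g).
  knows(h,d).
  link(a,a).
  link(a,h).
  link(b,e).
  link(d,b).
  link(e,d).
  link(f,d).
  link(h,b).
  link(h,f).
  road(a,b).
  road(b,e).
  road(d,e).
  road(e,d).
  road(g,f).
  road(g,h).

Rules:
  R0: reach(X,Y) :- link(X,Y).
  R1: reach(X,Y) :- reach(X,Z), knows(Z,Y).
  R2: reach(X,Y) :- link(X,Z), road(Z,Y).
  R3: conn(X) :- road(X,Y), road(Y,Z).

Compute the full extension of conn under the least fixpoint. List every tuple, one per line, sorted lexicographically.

conn(a)
conn(b)
conn(d)
conn(e)

round 1: derive conn(a) via R3 from road(a,b), road(b,e)
round 1: derive conn(b) via R3 from road(b,e), road(e,d)
round 1: derive conn(d) via R3 from road(d,e), road(e,d)
round 1: derive conn(e) via R3 from road(e,d), road(d,e)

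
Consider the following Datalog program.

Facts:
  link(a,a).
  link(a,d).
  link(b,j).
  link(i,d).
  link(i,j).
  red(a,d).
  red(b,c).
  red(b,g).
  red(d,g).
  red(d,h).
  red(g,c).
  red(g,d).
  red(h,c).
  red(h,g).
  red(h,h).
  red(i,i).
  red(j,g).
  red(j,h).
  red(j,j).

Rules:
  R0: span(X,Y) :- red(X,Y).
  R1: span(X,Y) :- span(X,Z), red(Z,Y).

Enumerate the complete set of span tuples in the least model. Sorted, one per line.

round 1: derive span(a,d) via R0 from red(a,d)
round 1: derive span(b,c) via R0 from red(b,c)
round 1: derive span(b,g) via R0 from red(b,g)
round 1: derive span(d,g) via R0 from red(d,g)
round 1: derive span(d,h) via R0 from red(d,h)
round 1: derive span(g,c) via R0 from red(g,c)
round 1: derive span(g,d) via R0 from red(g,d)
round 1: derive span(h,c) via R0 from red(h,c)
round 1: derive span(h,g) via R0 from red(h,g)
round 1: derive span(h,h) via R0 from red(h,h)
round 1: derive span(i,i) via R0 from red(i,i)
round 1: derive span(j,g) via R0 from red(j,g)
round 1: derive span(j,h) via R0 from red(j,h)
round 1: derive span(j,j) via R0 from red(j,j)
round 2: derive span(a,g) via R1 from span(a,d), red(d,g)
round 2: derive span(a,h) via R1 from span(a,d), red(d,h)
round 2: derive span(b,d) via R1 from span(b,g), red(g,d)
round 2: derive span(d,c) via R1 from span(d,g), red(g,c)
round 2: derive span(d,d) via R1 from span(d,g), red(g,d)
round 2: derive span(g,g) via R1 from span(g,d), red(d,g)
round 2: derive span(g,h) via R1 from span(g,d), red(d,h)
round 2: derive span(h,d) via R1 from span(h,g), red(g,d)
round 2: derive span(j,c) via R1 from span(j,g), red(g,c)
round 2: derive span(j,d) via R1 from span(j,g), red(g,d)
round 3: derive span(a,c) via R1 from span(a,g), red(g,c)
round 3: derive span(b,h) via R1 from span(b,d), red(d,h)

span(a,c)
span(a,d)
span(a,g)
span(a,h)
span(b,c)
span(b,d)
span(b,g)
span(b,h)
span(d,c)
span(d,d)
span(d,g)
span(d,h)
span(g,c)
span(g,d)
span(g,g)
span(g,h)
span(h,c)
span(h,d)
span(h,g)
span(h,h)
span(i,i)
span(j,c)
span(j,d)
span(j,g)
span(j,h)
span(j,j)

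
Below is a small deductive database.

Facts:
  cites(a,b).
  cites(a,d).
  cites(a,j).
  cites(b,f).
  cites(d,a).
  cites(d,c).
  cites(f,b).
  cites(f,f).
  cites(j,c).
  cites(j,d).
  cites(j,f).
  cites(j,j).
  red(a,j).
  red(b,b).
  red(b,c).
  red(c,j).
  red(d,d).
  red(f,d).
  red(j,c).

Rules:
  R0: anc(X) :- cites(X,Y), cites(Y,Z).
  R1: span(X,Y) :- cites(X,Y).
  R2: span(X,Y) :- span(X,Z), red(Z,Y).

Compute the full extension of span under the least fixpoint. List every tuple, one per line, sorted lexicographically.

span(a,b)
span(a,c)
span(a,d)
span(a,j)
span(b,d)
span(b,f)
span(d,a)
span(d,c)
span(d,j)
span(f,b)
span(f,c)
span(f,d)
span(f,f)
span(f,j)
span(j,c)
span(j,d)
span(j,f)
span(j,j)

round 1: derive span(a,b) via R1 from cites(a,b)
round 1: derive span(a,d) via R1 from cites(a,d)
round 1: derive span(a,j) via R1 from cites(a,j)
round 1: derive span(b,f) via R1 from cites(b,f)
round 1: derive span(d,a) via R1 from cites(d,a)
round 1: derive span(d,c) via R1 from cites(d,c)
round 1: derive span(f,b) via R1 from cites(f,b)
round 1: derive span(f,f) via R1 from cites(f,f)
round 1: derive span(j,c) via R1 from cites(j,c)
round 1: derive span(j,d) via R1 from cites(j,d)
round 1: derive span(j,f) via R1 from cites(j,f)
round 1: derive span(j,j) via R1 from cites(j,j)
round 2: derive span(a,c) via R2 from span(a,b), red(b,c)
round 2: derive span(b,d) via R2 from span(b,f), red(f,d)
round 2: derive span(d,j) via R2 from span(d,a), red(a,j)
round 2: derive span(f,c) via R2 from span(f,b), red(b,c)
round 2: derive span(f,d) via R2 from span(f,f), red(f,d)
round 3: derive span(f,j) via R2 from span(f,c), red(c,j)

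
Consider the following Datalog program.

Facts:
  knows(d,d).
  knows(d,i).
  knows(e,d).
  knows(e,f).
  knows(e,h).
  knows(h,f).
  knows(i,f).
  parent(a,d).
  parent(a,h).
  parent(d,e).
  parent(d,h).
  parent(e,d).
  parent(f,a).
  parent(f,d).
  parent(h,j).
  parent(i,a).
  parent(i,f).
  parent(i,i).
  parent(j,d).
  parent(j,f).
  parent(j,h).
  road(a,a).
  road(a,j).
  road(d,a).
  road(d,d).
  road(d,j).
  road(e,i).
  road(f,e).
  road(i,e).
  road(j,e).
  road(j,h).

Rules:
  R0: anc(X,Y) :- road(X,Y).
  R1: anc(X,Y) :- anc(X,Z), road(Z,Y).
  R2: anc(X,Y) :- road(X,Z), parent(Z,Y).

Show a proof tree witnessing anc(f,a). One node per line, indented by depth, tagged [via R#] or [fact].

round 1: derive anc(a,a) via R0 from road(a,a)
round 1: derive anc(a,j) via R0 from road(a,j)
round 1: derive anc(d,a) via R0 from road(d,a)
round 1: derive anc(d,d) via R0 from road(d,d)
round 1: derive anc(d,j) via R0 from road(d,j)
round 1: derive anc(e,i) via R0 from road(e,i)
round 1: derive anc(f,e) via R0 from road(f,e)
round 1: derive anc(i,e) via R0 from road(i,e)
round 1: derive anc(j,e) via R0 from road(j,e)
round 1: derive anc(j,h) via R0 from road(j,h)
round 1: derive anc(a,d) via R2 from road(a,a), parent(a,d)
round 1: derive anc(a,f) via R2 from road(a,j), parent(j,f)
round 1: derive anc(a,h) via R2 from road(a,a), parent(a,h)
round 1: derive anc(d,e) via R2 from road(d,d), parent(d,e)
round 1: derive anc(d,f) via R2 from road(d,j), parent(j,f)
round 1: derive anc(d,h) via R2 from road(d,a), parent(a,h)
round 1: derive anc(e,a) via R2 from road(e,i), parent(i,a)
round 1: derive anc(e,f) via R2 from road(e,i), parent(i,f)
round 1: derive anc(f,d) via R2 from road(f,e), parent(e,d)
round 1: derive anc(i,d) via R2 from road(i,e), parent(e,d)
round 1: derive anc(j,d) via R2 from road(j,e), parent(e,d)
round 1: derive anc(j,j) via R2 from road(j,h), parent(h,j)
round 2: derive anc(a,e) via R1 from anc(a,f), road(f,e)
round 2: derive anc(d,i) via R1 from anc(d,e), road(e,i)
round 2: derive anc(e,e) via R1 from anc(e,f), road(f,e)
round 2: derive anc(e,j) via R1 from anc(e,a), road(a,j)
round 2: derive anc(f,a) via R1 from anc(f,d), road(d,a)
round 2: derive anc(f,i) via R1 from anc(f,e), road(e,i)
round 2: derive anc(f,j) via R1 from anc(f,d), road(d,j)
round 2: derive anc(i,a) via R1 from anc(i,d), road(d,a)
round 2: derive anc(i,i) via R1 from anc(i,e), road(e,i)
round 2: derive anc(i,j) via R1 from anc(i,d), road(d,j)
round 2: derive anc(j,a) via R1 from anc(j,d), road(d,a)
round 2: derive anc(j,i) via R1 from anc(j,e), road(e,i)
round 3: derive anc(a,i) via R1 from anc(a,e), road(e,i)
round 3: derive anc(e,h) via R1 from anc(e,j), road(j,h)
round 3: derive anc(f,h) via R1 from anc(f,j), road(j,h)
round 3: derive anc(i,h) via R1 from anc(i,j), road(j,h)

anc(f,a)  [via R1]
  anc(f,d)  [via R2]
    road(f,e)  [fact]
    parent(e,d)  [fact]
  road(d,a)  [fact]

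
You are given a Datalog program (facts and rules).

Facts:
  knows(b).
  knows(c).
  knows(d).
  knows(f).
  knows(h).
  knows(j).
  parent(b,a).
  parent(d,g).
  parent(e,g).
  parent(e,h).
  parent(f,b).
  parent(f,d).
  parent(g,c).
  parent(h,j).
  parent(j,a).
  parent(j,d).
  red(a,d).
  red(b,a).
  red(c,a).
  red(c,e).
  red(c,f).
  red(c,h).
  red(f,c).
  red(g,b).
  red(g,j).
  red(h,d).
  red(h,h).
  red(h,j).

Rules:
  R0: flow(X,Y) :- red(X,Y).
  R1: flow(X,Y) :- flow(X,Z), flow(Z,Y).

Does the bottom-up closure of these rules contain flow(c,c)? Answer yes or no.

yes

round 1: derive flow(a,d) via R0 from red(a,d)
round 1: derive flow(b,a) via R0 from red(b,a)
round 1: derive flow(c,a) via R0 from red(c,a)
round 1: derive flow(c,e) via R0 from red(c,e)
round 1: derive flow(c,f) via R0 from red(c,f)
round 1: derive flow(c,h) via R0 from red(c,h)
round 1: derive flow(f,c) via R0 from red(f,c)
round 1: derive flow(g,b) via R0 from red(g,b)
round 1: derive flow(g,j) via R0 from red(g,j)
round 1: derive flow(h,d) via R0 from red(h,d)
round 1: derive flow(h,h) via R0 from red(h,h)
round 1: derive flow(h,j) via R0 from red(h,j)
round 2: derive flow(b,d) via R1 from flow(b,a), flow(a,d)
round 2: derive flow(c,c) via R1 from flow(c,f), flow(f,c)
round 2: derive flow(c,d) via R1 from flow(c,a), flow(a,d)
round 2: derive flow(c,j) via R1 from flow(c,h), flow(h,j)
round 2: derive flow(f,a) via R1 from flow(f,c), flow(c,a)
round 2: derive flow(f,e) via R1 from flow(f,c), flow(c,e)
round 2: derive flow(f,f) via R1 from flow(f,c), flow(c,f)
round 2: derive flow(f,h) via R1 from flow(f,c), flow(c,h)
round 2: derive flow(g,a) via R1 from flow(g,b), flow(b,a)
round 3: derive flow(f,d) via R1 from flow(f,a), flow(a,d)
round 3: derive flow(f,j) via R1 from flow(f,c), flow(c,j)
round 3: derive flow(g,d) via R1 from flow(g,a), flow(a,d)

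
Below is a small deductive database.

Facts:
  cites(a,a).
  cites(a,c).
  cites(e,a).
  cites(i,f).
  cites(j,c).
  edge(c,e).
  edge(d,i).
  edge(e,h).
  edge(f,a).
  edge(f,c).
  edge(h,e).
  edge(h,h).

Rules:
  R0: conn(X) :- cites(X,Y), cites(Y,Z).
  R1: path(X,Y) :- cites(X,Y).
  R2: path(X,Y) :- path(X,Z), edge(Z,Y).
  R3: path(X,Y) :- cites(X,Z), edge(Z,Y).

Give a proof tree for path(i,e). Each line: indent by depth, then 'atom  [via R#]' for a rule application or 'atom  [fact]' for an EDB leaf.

path(i,e)  [via R2]
  path(i,c)  [via R3]
    cites(i,f)  [fact]
    edge(f,c)  [fact]
  edge(c,e)  [fact]

round 1: derive path(a,a) via R1 from cites(a,a)
round 1: derive path(a,c) via R1 from cites(a,c)
round 1: derive path(e,a) via R1 from cites(e,a)
round 1: derive path(i,f) via R1 from cites(i,f)
round 1: derive path(j,c) via R1 from cites(j,c)
round 1: derive path(a,e) via R3 from cites(a,c), edge(c,e)
round 1: derive path(i,a) via R3 from cites(i,f), edge(f,a)
round 1: derive path(i,c) via R3 from cites(i,f), edge(f,c)
round 1: derive path(j,e) via R3 from cites(j,c), edge(c,e)
round 2: derive path(a,h) via R2 from path(a,e), edge(e,h)
round 2: derive path(i,e) via R2 from path(i,c), edge(c,e)
round 2: derive path(j,h) via R2 from path(j,e), edge(e,h)
round 3: derive path(i,h) via R2 from path(i,e), edge(e,h)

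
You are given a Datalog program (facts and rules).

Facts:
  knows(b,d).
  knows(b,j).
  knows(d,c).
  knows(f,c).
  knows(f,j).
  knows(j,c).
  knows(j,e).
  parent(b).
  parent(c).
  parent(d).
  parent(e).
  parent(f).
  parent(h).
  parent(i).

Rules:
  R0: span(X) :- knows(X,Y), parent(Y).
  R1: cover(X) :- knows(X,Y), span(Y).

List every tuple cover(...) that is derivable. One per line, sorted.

round 1: derive span(b) via R0 from knows(b,d), parent(d)
round 1: derive span(d) via R0 from knows(d,c), parent(c)
round 1: derive span(f) via R0 from knows(f,c), parent(c)
round 1: derive span(j) via R0 from knows(j,c), parent(c)
round 2: derive cover(b) via R1 from knows(b,d), span(d)
round 2: derive cover(f) via R1 from knows(f,j), span(j)

cover(b)
cover(f)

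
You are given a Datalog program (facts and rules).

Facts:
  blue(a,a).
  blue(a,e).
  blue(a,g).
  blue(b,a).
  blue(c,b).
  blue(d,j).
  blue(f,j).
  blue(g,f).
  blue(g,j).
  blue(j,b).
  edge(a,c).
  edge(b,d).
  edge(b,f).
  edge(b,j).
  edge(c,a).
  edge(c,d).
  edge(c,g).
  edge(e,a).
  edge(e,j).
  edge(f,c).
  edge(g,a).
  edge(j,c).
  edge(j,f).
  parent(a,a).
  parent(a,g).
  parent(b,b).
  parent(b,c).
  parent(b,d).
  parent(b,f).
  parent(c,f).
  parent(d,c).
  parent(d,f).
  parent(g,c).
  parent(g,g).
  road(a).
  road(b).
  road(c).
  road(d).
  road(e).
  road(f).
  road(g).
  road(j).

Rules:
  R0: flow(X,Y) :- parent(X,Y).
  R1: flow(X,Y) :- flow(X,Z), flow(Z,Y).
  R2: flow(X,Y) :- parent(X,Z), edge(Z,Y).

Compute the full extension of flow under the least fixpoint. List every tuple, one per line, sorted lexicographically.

round 1: derive flow(a,a) via R0 from parent(a,a)
round 1: derive flow(a,g) via R0 from parent(a,g)
round 1: derive flow(b,b) via R0 from parent(b,b)
round 1: derive flow(b,c) via R0 from parent(b,c)
round 1: derive flow(b,d) via R0 from parent(b,d)
round 1: derive flow(b,f) via R0 from parent(b,f)
round 1: derive flow(c,f) via R0 from parent(c,f)
round 1: derive flow(d,c) via R0 from parent(d,c)
round 1: derive flow(d,f) via R0 from parent(d,f)
round 1: derive flow(g,c) via R0 from parent(g,c)
round 1: derive flow(g,g) via R0 from parent(g,g)
round 1: derive flow(a,c) via R2 from parent(a,a), edge(a,c)
round 1: derive flow(b,a) via R2 from parent(b,c), edge(c,a)
round 1: derive flow(b,g) via R2 from parent(b,c), edge(c,g)
round 1: derive flow(b,j) via R2 from parent(b,b), edge(b,j)
round 1: derive flow(c,c) via R2 from parent(c,f), edge(f,c)
round 1: derive flow(d,a) via R2 from parent(d,c), edge(c,a)
round 1: derive flow(d,d) via R2 from parent(d,c), edge(c,d)
round 1: derive flow(d,g) via R2 from parent(d,c), edge(c,g)
round 1: derive flow(g,a) via R2 from parent(g,c), edge(c,a)
round 1: derive flow(g,d) via R2 from parent(g,c), edge(c,d)
round 2: derive flow(a,d) via R1 from flow(a,g), flow(g,d)
round 2: derive flow(a,f) via R1 from flow(a,c), flow(c,f)
round 2: derive flow(g,f) via R1 from flow(g,c), flow(c,f)

flow(a,a)
flow(a,c)
flow(a,d)
flow(a,f)
flow(a,g)
flow(b,a)
flow(b,b)
flow(b,c)
flow(b,d)
flow(b,f)
flow(b,g)
flow(b,j)
flow(c,c)
flow(c,f)
flow(d,a)
flow(d,c)
flow(d,d)
flow(d,f)
flow(d,g)
flow(g,a)
flow(g,c)
flow(g,d)
flow(g,f)
flow(g,g)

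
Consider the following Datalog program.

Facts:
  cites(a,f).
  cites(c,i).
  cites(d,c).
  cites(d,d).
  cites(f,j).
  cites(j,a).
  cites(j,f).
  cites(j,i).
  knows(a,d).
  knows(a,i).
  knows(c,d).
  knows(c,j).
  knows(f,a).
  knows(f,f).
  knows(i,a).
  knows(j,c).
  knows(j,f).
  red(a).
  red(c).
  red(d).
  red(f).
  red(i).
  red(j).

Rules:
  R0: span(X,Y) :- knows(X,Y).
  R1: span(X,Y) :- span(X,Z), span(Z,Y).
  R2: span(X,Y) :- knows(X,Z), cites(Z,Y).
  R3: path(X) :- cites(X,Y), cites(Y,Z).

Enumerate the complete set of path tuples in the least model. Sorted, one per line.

round 1: derive path(a) via R3 from cites(a,f), cites(f,j)
round 1: derive path(d) via R3 from cites(d,c), cites(c,i)
round 1: derive path(f) via R3 from cites(f,j), cites(j,a)
round 1: derive path(j) via R3 from cites(j,a), cites(a,f)

path(a)
path(d)
path(f)
path(j)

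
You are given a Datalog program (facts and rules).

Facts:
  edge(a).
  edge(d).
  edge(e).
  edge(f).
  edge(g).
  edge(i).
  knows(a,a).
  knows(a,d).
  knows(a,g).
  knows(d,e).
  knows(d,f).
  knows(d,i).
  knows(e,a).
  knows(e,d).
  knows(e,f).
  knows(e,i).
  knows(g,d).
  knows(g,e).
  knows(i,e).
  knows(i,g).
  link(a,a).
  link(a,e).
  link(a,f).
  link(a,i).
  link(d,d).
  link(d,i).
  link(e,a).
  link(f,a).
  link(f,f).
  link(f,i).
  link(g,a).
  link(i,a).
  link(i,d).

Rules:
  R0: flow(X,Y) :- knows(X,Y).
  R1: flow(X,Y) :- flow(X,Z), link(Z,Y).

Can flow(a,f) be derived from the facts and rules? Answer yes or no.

yes

round 1: derive flow(a,a) via R0 from knows(a,a)
round 1: derive flow(a,d) via R0 from knows(a,d)
round 1: derive flow(a,g) via R0 from knows(a,g)
round 1: derive flow(d,e) via R0 from knows(d,e)
round 1: derive flow(d,f) via R0 from knows(d,f)
round 1: derive flow(d,i) via R0 from knows(d,i)
round 1: derive flow(e,a) via R0 from knows(e,a)
round 1: derive flow(e,d) via R0 from knows(e,d)
round 1: derive flow(e,f) via R0 from knows(e,f)
round 1: derive flow(e,i) via R0 from knows(e,i)
round 1: derive flow(g,d) via R0 from knows(g,d)
round 1: derive flow(g,e) via R0 from knows(g,e)
round 1: derive flow(i,e) via R0 from knows(i,e)
round 1: derive flow(i,g) via R0 from knows(i,g)
round 2: derive flow(a,e) via R1 from flow(a,a), link(a,e)
round 2: derive flow(a,f) via R1 from flow(a,a), link(a,f)
round 2: derive flow(a,i) via R1 from flow(a,a), link(a,i)
round 2: derive flow(d,a) via R1 from flow(d,e), link(e,a)
round 2: derive flow(d,d) via R1 from flow(d,i), link(i,d)
round 2: derive flow(e,e) via R1 from flow(e,a), link(a,e)
round 2: derive flow(g,a) via R1 from flow(g,e), link(e,a)
round 2: derive flow(g,i) via R1 from flow(g,d), link(d,i)
round 2: derive flow(i,a) via R1 from flow(i,e), link(e,a)
round 3: derive flow(g,f) via R1 from flow(g,a), link(a,f)
round 3: derive flow(i,f) via R1 from flow(i,a), link(a,f)
round 3: derive flow(i,i) via R1 from flow(i,a), link(a,i)
round 4: derive flow(i,d) via R1 from flow(i,i), link(i,d)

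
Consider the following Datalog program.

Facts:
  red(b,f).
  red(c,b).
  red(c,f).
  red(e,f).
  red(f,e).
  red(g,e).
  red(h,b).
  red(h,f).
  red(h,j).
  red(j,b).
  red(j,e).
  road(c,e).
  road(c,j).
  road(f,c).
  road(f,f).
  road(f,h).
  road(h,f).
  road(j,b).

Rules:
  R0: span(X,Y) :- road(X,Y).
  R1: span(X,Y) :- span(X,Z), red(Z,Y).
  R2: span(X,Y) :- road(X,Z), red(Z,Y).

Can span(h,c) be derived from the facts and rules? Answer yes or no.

no

round 1: derive span(c,e) via R0 from road(c,e)
round 1: derive span(c,j) via R0 from road(c,j)
round 1: derive span(f,c) via R0 from road(f,c)
round 1: derive span(f,f) via R0 from road(f,f)
round 1: derive span(f,h) via R0 from road(f,h)
round 1: derive span(h,f) via R0 from road(h,f)
round 1: derive span(j,b) via R0 from road(j,b)
round 1: derive span(c,b) via R2 from road(c,j), red(j,b)
round 1: derive span(c,f) via R2 from road(c,e), red(e,f)
round 1: derive span(f,b) via R2 from road(f,c), red(c,b)
round 1: derive span(f,e) via R2 from road(f,f), red(f,e)
round 1: derive span(f,j) via R2 from road(f,h), red(h,j)
round 1: derive span(h,e) via R2 from road(h,f), red(f,e)
round 1: derive span(j,f) via R2 from road(j,b), red(b,f)
round 2: derive span(j,e) via R1 from span(j,f), red(f,e)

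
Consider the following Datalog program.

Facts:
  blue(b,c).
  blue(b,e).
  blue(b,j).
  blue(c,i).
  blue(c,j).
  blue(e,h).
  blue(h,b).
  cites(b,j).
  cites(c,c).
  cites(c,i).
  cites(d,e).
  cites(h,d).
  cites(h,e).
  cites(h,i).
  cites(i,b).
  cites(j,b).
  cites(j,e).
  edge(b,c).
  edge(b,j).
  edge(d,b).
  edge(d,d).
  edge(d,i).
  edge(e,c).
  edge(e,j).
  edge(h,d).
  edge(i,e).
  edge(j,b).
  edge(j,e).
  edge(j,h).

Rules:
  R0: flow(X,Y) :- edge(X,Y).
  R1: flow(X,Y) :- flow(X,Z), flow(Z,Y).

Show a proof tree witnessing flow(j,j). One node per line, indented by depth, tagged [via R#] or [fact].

round 1: derive flow(b,c) via R0 from edge(b,c)
round 1: derive flow(b,j) via R0 from edge(b,j)
round 1: derive flow(d,b) via R0 from edge(d,b)
round 1: derive flow(d,d) via R0 from edge(d,d)
round 1: derive flow(d,i) via R0 from edge(d,i)
round 1: derive flow(e,c) via R0 from edge(e,c)
round 1: derive flow(e,j) via R0 from edge(e,j)
round 1: derive flow(h,d) via R0 from edge(h,d)
round 1: derive flow(i,e) via R0 from edge(i,e)
round 1: derive flow(j,b) via R0 from edge(j,b)
round 1: derive flow(j,e) via R0 from edge(j,e)
round 1: derive flow(j,h) via R0 from edge(j,h)
round 2: derive flow(b,b) via R1 from flow(b,j), flow(j,b)
round 2: derive flow(b,e) via R1 from flow(b,j), flow(j,e)
round 2: derive flow(b,h) via R1 from flow(b,j), flow(j,h)
round 2: derive flow(d,c) via R1 from flow(d,b), flow(b,c)
round 2: derive flow(d,e) via R1 from flow(d,i), flow(i,e)
round 2: derive flow(d,j) via R1 from flow(d,b), flow(b,j)
round 2: derive flow(e,b) via R1 from flow(e,j), flow(j,b)
round 2: derive flow(e,e) via R1 from flow(e,j), flow(j,e)
round 2: derive flow(e,h) via R1 from flow(e,j), flow(j,h)
round 2: derive flow(h,b) via R1 from flow(h,d), flow(d,b)
round 2: derive flow(h,i) via R1 from flow(h,d), flow(d,i)
round 2: derive flow(i,c) via R1 from flow(i,e), flow(e,c)
round 2: derive flow(i,j) via R1 from flow(i,e), flow(e,j)
round 2: derive flow(j,c) via R1 from flow(j,b), flow(b,c)
round 2: derive flow(j,d) via R1 from flow(j,h), flow(h,d)
round 2: derive flow(j,j) via R1 from flow(j,b), flow(b,j)
round 3: derive flow(b,d) via R1 from flow(b,h), flow(h,d)
round 3: derive flow(b,i) via R1 from flow(b,h), flow(h,i)
round 3: derive flow(d,h) via R1 from flow(d,b), flow(b,h)
round 3: derive flow(e,d) via R1 from flow(e,h), flow(h,d)
round 3: derive flow(e,i) via R1 from flow(e,h), flow(h,i)
round 3: derive flow(h,c) via R1 from flow(h,b), flow(b,c)
round 3: derive flow(h,e) via R1 from flow(h,b), flow(b,e)
round 3: derive flow(h,h) via R1 from flow(h,b), flow(b,h)
round 3: derive flow(h,j) via R1 from flow(h,b), flow(b,j)
round 3: derive flow(i,b) via R1 from flow(i,e), flow(e,b)
round 3: derive flow(i,d) via R1 from flow(i,j), flow(j,d)
round 3: derive flow(i,h) via R1 from flow(i,e), flow(e,h)
round 3: derive flow(j,i) via R1 from flow(j,d), flow(d,i)
round 4: derive flow(i,i) via R1 from flow(i,b), flow(b,i)

flow(j,j)  [via R1]
  flow(j,b)  [via R0]
    edge(j,b)  [fact]
  flow(b,j)  [via R0]
    edge(b,j)  [fact]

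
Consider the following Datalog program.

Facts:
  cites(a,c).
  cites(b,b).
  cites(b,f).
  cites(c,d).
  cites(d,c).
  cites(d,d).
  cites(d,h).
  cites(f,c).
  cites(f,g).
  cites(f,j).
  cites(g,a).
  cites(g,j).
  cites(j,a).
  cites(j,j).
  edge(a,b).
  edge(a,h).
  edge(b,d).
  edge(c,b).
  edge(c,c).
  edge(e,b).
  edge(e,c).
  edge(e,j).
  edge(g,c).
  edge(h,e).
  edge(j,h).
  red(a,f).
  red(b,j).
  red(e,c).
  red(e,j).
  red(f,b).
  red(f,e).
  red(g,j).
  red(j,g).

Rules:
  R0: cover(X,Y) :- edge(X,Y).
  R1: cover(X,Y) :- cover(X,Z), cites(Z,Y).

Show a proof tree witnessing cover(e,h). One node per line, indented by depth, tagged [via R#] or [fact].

cover(e,h)  [via R1]
  cover(e,d)  [via R1]
    cover(e,c)  [via R0]
      edge(e,c)  [fact]
    cites(c,d)  [fact]
  cites(d,h)  [fact]

round 1: derive cover(a,b) via R0 from edge(a,b)
round 1: derive cover(a,h) via R0 from edge(a,h)
round 1: derive cover(b,d) via R0 from edge(b,d)
round 1: derive cover(c,b) via R0 from edge(c,b)
round 1: derive cover(c,c) via R0 from edge(c,c)
round 1: derive cover(e,b) via R0 from edge(e,b)
round 1: derive cover(e,c) via R0 from edge(e,c)
round 1: derive cover(e,j) via R0 from edge(e,j)
round 1: derive cover(g,c) via R0 from edge(g,c)
round 1: derive cover(h,e) via R0 from edge(h,e)
round 1: derive cover(j,h) via R0 from edge(j,h)
round 2: derive cover(a,f) via R1 from cover(a,b), cites(b,f)
round 2: derive cover(b,c) via R1 from cover(b,d), cites(d,c)
round 2: derive cover(b,h) via R1 from cover(b,d), cites(d,h)
round 2: derive cover(c,d) via R1 from cover(c,c), cites(c,d)
round 2: derive cover(c,f) via R1 from cover(c,b), cites(b,f)
round 2: derive cover(e,a) via R1 from cover(e,j), cites(j,a)
round 2: derive cover(e,d) via R1 from cover(e,c), cites(c,d)
round 2: derive cover(e,f) via R1 from cover(e,b), cites(b,f)
round 2: derive cover(g,d) via R1 from cover(g,c), cites(c,d)
round 3: derive cover(a,c) via R1 from cover(a,f), cites(f,c)
round 3: derive cover(a,g) via R1 from cover(a,f), cites(f,g)
round 3: derive cover(a,j) via R1 from cover(a,f), cites(f,j)
round 3: derive cover(c,g) via R1 from cover(c,f), cites(f,g)
round 3: derive cover(c,h) via R1 from cover(c,d), cites(d,h)
round 3: derive cover(c,j) via R1 from cover(c,f), cites(f,j)
round 3: derive cover(e,g) via R1 from cover(e,f), cites(f,g)
round 3: derive cover(e,h) via R1 from cover(e,d), cites(d,h)
round 3: derive cover(g,h) via R1 from cover(g,d), cites(d,h)
round 4: derive cover(a,a) via R1 from cover(a,g), cites(g,a)
round 4: derive cover(a,d) via R1 from cover(a,c), cites(c,d)
round 4: derive cover(c,a) via R1 from cover(c,g), cites(g,a)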